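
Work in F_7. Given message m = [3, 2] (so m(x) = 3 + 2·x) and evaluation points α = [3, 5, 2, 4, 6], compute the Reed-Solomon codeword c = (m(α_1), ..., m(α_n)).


c = [2, 6, 0, 4, 1]

Message polynomial: m(x) = 3 + 2·x (mod 7).
For each evaluation point α_i, compute m(α_i) mod 7:
  α_1 = 3: Horner steps 2 → 2, so m(3) = 2.
  α_2 = 5: Horner steps 2 → 6, so m(5) = 6.
  α_3 = 2: Horner steps 2 → 0, so m(2) = 0.
  α_4 = 4: Horner steps 2 → 4, so m(4) = 4.
  α_5 = 6: Horner steps 2 → 1, so m(6) = 1.
Codeword c = [2, 6, 0, 4, 1] ∈ F_7^5.


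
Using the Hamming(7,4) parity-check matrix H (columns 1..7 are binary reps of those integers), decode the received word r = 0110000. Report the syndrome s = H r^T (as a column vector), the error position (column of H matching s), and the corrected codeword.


s = (0, 0, 1)^T, error position = 1, corrected codeword c = 1110000

Compute s = H r^T mod 2 one row at a time:
  s_1 = 0 + 0 + 0 + 0 = 0 ≡ 0 (mod 2).
  s_2 = 1 + 1 + 0 + 0 = 2 ≡ 0 (mod 2).
  s_3 = 0 + 1 + 0 + 0 = 1 ≡ 1 (mod 2).
s = (0, 0, 1)^T — this equals column 1 of H (binary 001), so error is at position 1.
Correct: flip bit 1 of r = 0110000 to get c = 1110000.


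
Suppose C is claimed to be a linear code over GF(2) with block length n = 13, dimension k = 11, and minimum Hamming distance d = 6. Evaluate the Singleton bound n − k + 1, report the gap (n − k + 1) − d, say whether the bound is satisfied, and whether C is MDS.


Singleton RHS = n − k + 1 = 3, slack = -3, bound violated (no such code; not MDS).

Singleton bound: d ≤ n − k + 1.
Here n = 13, k = 11, so n − k + 1 = 3.
Given d = 6, check d ≤ 3: NO.
Slack = (n − k + 1) − d = -3.
The slack is negative: d = 6 exceeds n − k + 1 = 3 by 3, so the Singleton bound is violated and no linear [13, 11, 6]_2 code can exist. In particular it is not MDS (MDS requires d = n − k + 1 exactly).
Description: the claimed parameters are [13, 11, 6]_2; such a code would be impossible (violates the Singleton bound).


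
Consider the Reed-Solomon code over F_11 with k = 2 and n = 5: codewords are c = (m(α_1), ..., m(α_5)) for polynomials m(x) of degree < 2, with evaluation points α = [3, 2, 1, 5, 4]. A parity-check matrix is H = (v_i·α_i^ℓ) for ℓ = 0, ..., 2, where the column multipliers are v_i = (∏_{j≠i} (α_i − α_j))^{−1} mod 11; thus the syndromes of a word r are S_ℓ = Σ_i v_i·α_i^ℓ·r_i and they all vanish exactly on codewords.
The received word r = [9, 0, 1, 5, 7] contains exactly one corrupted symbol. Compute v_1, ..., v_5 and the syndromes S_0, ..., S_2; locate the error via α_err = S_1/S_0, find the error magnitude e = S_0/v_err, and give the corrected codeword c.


S = (5, 5, 5), error at position 3, error magnitude e = 10, c = [9, 0, 2, 5, 7].

Step 1: column multipliers v_i = (∏_{j≠i}(α_i − α_j))^{−1} mod 11.
  i = 1 (α = 3): (3−2)(3−1)(3−5)(3−4) = 1·2·(−2)·(−1) = 4 ≡ 4, so v_1 = 4^{−1} = 3 (mod 11).
  i = 2 (α = 2): (2−3)(2−1)(2−5)(2−4) = (−1)·1·(−3)·(−2) = −6 ≡ 5, so v_2 = 5^{−1} = 9 (mod 11).
  i = 3 (α = 1): (1−3)(1−2)(1−5)(1−4) = (−2)·(−1)·(−4)·(−3) = 24 ≡ 2, so v_3 = 2^{−1} = 6 (mod 11).
  i = 4 (α = 5): (5−3)(5−2)(5−1)(5−4) = 2·3·4·1 = 24 ≡ 2, so v_4 = 2^{−1} = 6 (mod 11).
  i = 5 (α = 4): (4−3)(4−2)(4−1)(4−5) = 1·2·3·(−1) = −6 ≡ 5, so v_5 = 5^{−1} = 9 (mod 11).
  v = [3, 9, 6, 6, 9].
Step 2: syndromes of r = [9, 0, 1, 5, 7] (all sums mod 11).
  S_0 = Σ v_i r_i = 3·9 + 9·0 + 6·1 + 6·5 + 9·7 = 126 ≡ 5.
  S_1 = Σ v_i α_i r_i = 3·3·9 + 9·2·0 + 6·1·1 + 6·5·5 + 9·4·7 = 489 ≡ 5.
  α_i^2 mod 11 = [9, 4, 1, 3, 5].
  S_2 = Σ v_i α_i^2 r_i = 3·9·9 + 9·4·0 + 6·1·1 + 6·3·5 + 9·5·7 = 654 ≡ 5.
  S = (5, 5, 5) ≠ 0, so r is not a codeword (an error is present).
Step 3: locate the error. For a single error e at position i, S_ℓ = v_i·e·α_i^ℓ, so α_err = S_1/S_0.
  S_0^{−1} = 5^{−1} = 9 (mod 11), so α_err = 5·9 = 45 ≡ 1 = α_3. Error position i = 3.
  Consistency check: S_2/S_1 = 5·9 = 45 ≡ 1 = α_err ✓ (single-error assumption holds).
Step 4: error magnitude e = S_0/v_3 = S_0·∏_{j≠3}(α_3 − α_j) = 5·2 = 10 ≡ 10 (mod 11).
Step 5: correct position 3: c_3 = r_3 − e = 1 − 10 ≡ 2 (mod 11). Hence c = [9, 0, 2, 5, 7].
  Check: interpolating c through the α_i gives m(x) = 4 + 9·x (degree < 2) with m(α_i) = c_i for every i, so c is indeed a codeword.


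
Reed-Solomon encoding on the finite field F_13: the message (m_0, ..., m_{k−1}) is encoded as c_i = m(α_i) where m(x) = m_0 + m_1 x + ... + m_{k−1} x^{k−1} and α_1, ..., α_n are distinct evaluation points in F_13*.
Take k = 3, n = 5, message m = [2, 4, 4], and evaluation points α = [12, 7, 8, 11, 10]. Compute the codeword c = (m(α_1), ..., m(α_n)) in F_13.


c = [2, 5, 4, 10, 0]

Message polynomial: m(x) = 2 + 4·x + 4·x^2 (mod 13).
For each evaluation point α_i, compute m(α_i) mod 13:
  α_1 = 12: Horner steps 4 → 0 → 2, so m(12) = 2.
  α_2 = 7: Horner steps 4 → 6 → 5, so m(7) = 5.
  α_3 = 8: Horner steps 4 → 10 → 4, so m(8) = 4.
  α_4 = 11: Horner steps 4 → 9 → 10, so m(11) = 10.
  α_5 = 10: Horner steps 4 → 5 → 0, so m(10) = 0.
Codeword c = [2, 5, 4, 10, 0] ∈ F_13^5.


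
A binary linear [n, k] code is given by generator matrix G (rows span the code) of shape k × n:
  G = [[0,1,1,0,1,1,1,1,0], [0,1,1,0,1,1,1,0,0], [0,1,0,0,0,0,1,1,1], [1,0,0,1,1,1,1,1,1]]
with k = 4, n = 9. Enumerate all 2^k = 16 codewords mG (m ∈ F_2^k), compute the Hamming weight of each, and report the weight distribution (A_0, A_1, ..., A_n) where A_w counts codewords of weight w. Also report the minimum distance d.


Weight distribution: A_0 = 1, A_1 = 1, A_3 = 1, A_4 = 3, A_5 = 5, A_6 = 4, A_7 = 1. Minimum distance d = 1.

Enumerate all 2^4 = 16 messages m ∈ F_2^4.
For each, compute codeword c = mG in F_2^9, then tally its weight.
  m = 0000 → c = 000000000, weight = 0.
  m = 1000 → c = 011011110, weight = 6.
  m = 0100 → c = 011011100, weight = 5.
  m = 1100 → c = 000000010, weight = 1.
  m = 0010 → c = 010000111, weight = 4.
  m = 1010 → c = 001011001, weight = 4.
  m = 0110 → c = 001011011, weight = 5.
  m = 1110 → c = 010000101, weight = 3.
  m = 0001 → c = 100111111, weight = 7.
  m = 1001 → c = 111100001, weight = 5.
  m = 0101 → c = 111100011, weight = 6.
  m = 1101 → c = 100111101, weight = 6.
  m = 0011 → c = 110111000, weight = 5.
  m = 1011 → c = 101100110, weight = 5.
  m = 0111 → c = 101100100, weight = 4.
  m = 1111 → c = 110111010, weight = 6.
Tally weights:
  weight 0: 1 codewords.
  weight 1: 1 codewords.
  weight 3: 1 codewords.
  weight 4: 3 codewords.
  weight 5: 5 codewords.
  weight 6: 4 codewords.
  weight 7: 1 codewords.
Minimum distance d = smallest w > 0 with A_w > 0 = 1.
Sanity: Σ A_w = 16 = 2^4 = 16 ✓.


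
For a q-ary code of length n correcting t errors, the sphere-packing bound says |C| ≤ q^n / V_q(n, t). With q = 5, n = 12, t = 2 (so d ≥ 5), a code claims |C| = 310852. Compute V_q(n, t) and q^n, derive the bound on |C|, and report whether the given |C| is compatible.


V_q(n, t) = 1105, q^n = 244140625, Hamming bound = 220941, |C| = 310852 > bound (violated).

Step 1: Compute V_q(n, t) = Σ_{j=0}^2 C(n, j) (q−1)^j.
  j = 0: C(12,0)·(4)^0 = 1·1 = 1.
  j = 1: C(12,1)·(4)^1 = 12·4 = 48.
  j = 2: C(12,2)·(4)^2 = 66·16 = 1056.
  V_q(n, t) = 1 + 48 + 1056 = 1105.
Step 2: q^n = 5^12 = 244140625.
Step 3: Hamming bound ⌊q^n / V_q(n,t)⌋ = ⌊244140625/1105⌋ = 220941.
Step 4: Compare |C| = 310852 to 220941: violated.
The claimed |C| lies above the Hamming bound, so no 5-ary code of length 12 with d ≥ 5 can have 310852 codewords.


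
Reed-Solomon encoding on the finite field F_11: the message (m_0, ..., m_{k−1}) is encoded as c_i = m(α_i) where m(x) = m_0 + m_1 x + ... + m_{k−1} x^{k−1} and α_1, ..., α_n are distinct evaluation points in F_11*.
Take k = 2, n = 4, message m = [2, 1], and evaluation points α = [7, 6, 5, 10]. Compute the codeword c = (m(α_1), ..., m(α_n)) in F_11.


c = [9, 8, 7, 1]

Message polynomial: m(x) = 2 + 1·x (mod 11).
For each evaluation point α_i, compute m(α_i) mod 11:
  α_1 = 7: Horner steps 1 → 9, so m(7) = 9.
  α_2 = 6: Horner steps 1 → 8, so m(6) = 8.
  α_3 = 5: Horner steps 1 → 7, so m(5) = 7.
  α_4 = 10: Horner steps 1 → 1, so m(10) = 1.
Codeword c = [9, 8, 7, 1] ∈ F_11^4.


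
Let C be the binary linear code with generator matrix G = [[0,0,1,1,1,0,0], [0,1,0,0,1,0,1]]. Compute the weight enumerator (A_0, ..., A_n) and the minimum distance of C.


Weight distribution: A_0 = 1, A_3 = 2, A_4 = 1. Minimum distance d = 3.

Enumerate all 2^2 = 4 messages m ∈ F_2^2.
For each, compute codeword c = mG in F_2^7, then tally its weight.
  m = 00 → c = 0000000, weight = 0.
  m = 10 → c = 0011100, weight = 3.
  m = 01 → c = 0100101, weight = 3.
  m = 11 → c = 0111001, weight = 4.
Tally weights:
  weight 0: 1 codewords.
  weight 3: 2 codewords.
  weight 4: 1 codewords.
Minimum distance d = smallest w > 0 with A_w > 0 = 3.
Sanity: Σ A_w = 4 = 2^2 = 4 ✓.


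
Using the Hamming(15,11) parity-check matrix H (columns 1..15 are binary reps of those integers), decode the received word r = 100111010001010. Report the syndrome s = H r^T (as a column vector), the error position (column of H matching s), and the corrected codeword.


s = (1, 1, 0, 0)^T, error position = 12, corrected codeword c = 100111010000010

Compute s = H r^T mod 2 one row at a time:
  s_1 = 1 + 0 + 0 + 0 + 1 + 0 + 1 + 0 = 3 ≡ 1 (mod 2).
  s_2 = 1 + 1 + 1 + 0 + 1 + 0 + 1 + 0 = 5 ≡ 1 (mod 2).
  s_3 = 0 + 0 + 1 + 0 + 0 + 0 + 1 + 0 = 2 ≡ 0 (mod 2).
  s_4 = 1 + 0 + 1 + 0 + 0 + 0 + 0 + 0 = 2 ≡ 0 (mod 2).
s = (1, 1, 0, 0)^T — this equals column 12 of H (binary 1100), so error is at position 12.
Correct: flip bit 12 of r = 100111010001010 to get c = 100111010000010.


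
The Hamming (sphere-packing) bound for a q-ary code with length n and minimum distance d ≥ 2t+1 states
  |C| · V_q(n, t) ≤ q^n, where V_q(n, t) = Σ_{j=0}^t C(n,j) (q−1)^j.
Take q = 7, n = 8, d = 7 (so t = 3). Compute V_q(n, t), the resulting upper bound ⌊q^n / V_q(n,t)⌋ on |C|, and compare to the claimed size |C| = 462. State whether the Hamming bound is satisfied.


V_q(n, t) = 13153, q^n = 5764801, Hamming bound = 438, |C| = 462 > bound (violated).

Step 1: Compute V_q(n, t) = Σ_{j=0}^3 C(n, j) (q−1)^j.
  j = 0: C(8,0)·(6)^0 = 1·1 = 1.
  j = 1: C(8,1)·(6)^1 = 8·6 = 48.
  j = 2: C(8,2)·(6)^2 = 28·36 = 1008.
  j = 3: C(8,3)·(6)^3 = 56·216 = 12096.
  V_q(n, t) = 1 + 48 + 1008 + 12096 = 13153.
Step 2: q^n = 7^8 = 5764801.
Step 3: Hamming bound ⌊q^n / V_q(n,t)⌋ = ⌊5764801/13153⌋ = 438.
Step 4: Compare |C| = 462 to 438: violated.
The claimed |C| lies above the Hamming bound, so no 7-ary code of length 8 with d ≥ 7 can have 462 codewords.


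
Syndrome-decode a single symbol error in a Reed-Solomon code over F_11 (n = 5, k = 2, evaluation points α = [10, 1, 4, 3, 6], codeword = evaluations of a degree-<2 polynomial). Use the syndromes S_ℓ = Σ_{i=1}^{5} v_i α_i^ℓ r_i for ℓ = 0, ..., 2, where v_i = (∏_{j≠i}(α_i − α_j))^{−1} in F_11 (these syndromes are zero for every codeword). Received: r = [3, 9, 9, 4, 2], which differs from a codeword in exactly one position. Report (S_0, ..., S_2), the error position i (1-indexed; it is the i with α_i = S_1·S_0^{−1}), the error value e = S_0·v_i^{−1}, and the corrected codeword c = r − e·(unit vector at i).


S = (8, 10, 7), error at position 3, error magnitude e = 2, c = [3, 9, 7, 4, 2].

Step 1: column multipliers v_i = (∏_{j≠i}(α_i − α_j))^{−1} mod 11.
  i = 1 (α = 10): (10−1)(10−4)(10−3)(10−6) = 9·6·7·4 = 1512 ≡ 5, so v_1 = 5^{−1} = 9 (mod 11).
  i = 2 (α = 1): (1−10)(1−4)(1−3)(1−6) = (−9)·(−3)·(−2)·(−5) = 270 ≡ 6, so v_2 = 6^{−1} = 2 (mod 11).
  i = 3 (α = 4): (4−10)(4−1)(4−3)(4−6) = (−6)·3·1·(−2) = 36 ≡ 3, so v_3 = 3^{−1} = 4 (mod 11).
  i = 4 (α = 3): (3−10)(3−1)(3−4)(3−6) = (−7)·2·(−1)·(−3) = −42 ≡ 2, so v_4 = 2^{−1} = 6 (mod 11).
  i = 5 (α = 6): (6−10)(6−1)(6−4)(6−3) = (−4)·5·2·3 = −120 ≡ 1, so v_5 = 1^{−1} = 1 (mod 11).
  v = [9, 2, 4, 6, 1].
Step 2: syndromes of r = [3, 9, 9, 4, 2] (all sums mod 11).
  S_0 = Σ v_i r_i = 9·3 + 2·9 + 4·9 + 6·4 + 1·2 = 107 ≡ 8.
  S_1 = Σ v_i α_i r_i = 9·10·3 + 2·1·9 + 4·4·9 + 6·3·4 + 1·6·2 = 516 ≡ 10.
  α_i^2 mod 11 = [1, 1, 5, 9, 3].
  S_2 = Σ v_i α_i^2 r_i = 9·1·3 + 2·1·9 + 4·5·9 + 6·9·4 + 1·3·2 = 447 ≡ 7.
  S = (8, 10, 7) ≠ 0, so r is not a codeword (an error is present).
Step 3: locate the error. For a single error e at position i, S_ℓ = v_i·e·α_i^ℓ, so α_err = S_1/S_0.
  S_0^{−1} = 8^{−1} = 7 (mod 11), so α_err = 10·7 = 70 ≡ 4 = α_3. Error position i = 3.
  Consistency check: S_2/S_1 = 7·10 = 70 ≡ 4 = α_err ✓ (single-error assumption holds).
Step 4: error magnitude e = S_0/v_3 = S_0·∏_{j≠3}(α_3 − α_j) = 8·3 = 24 ≡ 2 (mod 11).
Step 5: correct position 3: c_3 = r_3 − e = 9 − 2 ≡ 7 (mod 11). Hence c = [3, 9, 7, 4, 2].
  Check: interpolating c through the α_i gives m(x) = 6 + 3·x (degree < 2) with m(α_i) = c_i for every i, so c is indeed a codeword.


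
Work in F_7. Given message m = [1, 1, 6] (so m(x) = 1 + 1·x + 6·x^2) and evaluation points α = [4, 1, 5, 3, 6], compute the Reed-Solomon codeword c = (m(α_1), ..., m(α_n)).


c = [3, 1, 2, 2, 6]

Message polynomial: m(x) = 1 + 1·x + 6·x^2 (mod 7).
For each evaluation point α_i, compute m(α_i) mod 7:
  α_1 = 4: Horner steps 6 → 4 → 3, so m(4) = 3.
  α_2 = 1: Horner steps 6 → 0 → 1, so m(1) = 1.
  α_3 = 5: Horner steps 6 → 3 → 2, so m(5) = 2.
  α_4 = 3: Horner steps 6 → 5 → 2, so m(3) = 2.
  α_5 = 6: Horner steps 6 → 2 → 6, so m(6) = 6.
Codeword c = [3, 1, 2, 2, 6] ∈ F_7^5.


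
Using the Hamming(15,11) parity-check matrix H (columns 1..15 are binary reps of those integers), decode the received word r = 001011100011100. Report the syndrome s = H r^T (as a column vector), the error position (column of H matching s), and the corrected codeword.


s = (1, 1, 0, 1)^T, error position = 13, corrected codeword c = 001011100011000

Compute s = H r^T mod 2 one row at a time:
  s_1 = 0 + 0 + 0 + 1 + 1 + 1 + 0 + 0 = 3 ≡ 1 (mod 2).
  s_2 = 0 + 1 + 1 + 1 + 1 + 1 + 0 + 0 = 5 ≡ 1 (mod 2).
  s_3 = 0 + 1 + 1 + 1 + 0 + 1 + 0 + 0 = 4 ≡ 0 (mod 2).
  s_4 = 0 + 1 + 1 + 1 + 0 + 1 + 1 + 0 = 5 ≡ 1 (mod 2).
s = (1, 1, 0, 1)^T — this equals column 13 of H (binary 1101), so error is at position 13.
Correct: flip bit 13 of r = 001011100011100 to get c = 001011100011000.


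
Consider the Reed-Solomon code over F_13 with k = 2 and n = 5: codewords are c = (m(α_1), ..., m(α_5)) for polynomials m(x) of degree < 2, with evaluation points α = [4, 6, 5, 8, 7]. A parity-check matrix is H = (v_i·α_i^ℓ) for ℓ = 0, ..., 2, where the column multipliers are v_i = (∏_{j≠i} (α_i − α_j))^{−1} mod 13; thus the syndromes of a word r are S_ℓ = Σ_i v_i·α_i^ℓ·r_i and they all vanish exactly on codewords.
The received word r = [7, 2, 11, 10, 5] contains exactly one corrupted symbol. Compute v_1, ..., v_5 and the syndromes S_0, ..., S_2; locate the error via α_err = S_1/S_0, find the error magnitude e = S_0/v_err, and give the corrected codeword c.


S = (11, 12, 6), error at position 5, error magnitude e = 12, c = [7, 2, 11, 10, 6].

Step 1: column multipliers v_i = (∏_{j≠i}(α_i − α_j))^{−1} mod 13.
  i = 1 (α = 4): (4−6)(4−5)(4−8)(4−7) = (−2)·(−1)·(−4)·(−3) = 24 ≡ 11, so v_1 = 11^{−1} = 6 (mod 13).
  i = 2 (α = 6): (6−4)(6−5)(6−8)(6−7) = 2·1·(−2)·(−1) = 4 ≡ 4, so v_2 = 4^{−1} = 10 (mod 13).
  i = 3 (α = 5): (5−4)(5−6)(5−8)(5−7) = 1·(−1)·(−3)·(−2) = −6 ≡ 7, so v_3 = 7^{−1} = 2 (mod 13).
  i = 4 (α = 8): (8−4)(8−6)(8−5)(8−7) = 4·2·3·1 = 24 ≡ 11, so v_4 = 11^{−1} = 6 (mod 13).
  i = 5 (α = 7): (7−4)(7−6)(7−5)(7−8) = 3·1·2·(−1) = −6 ≡ 7, so v_5 = 7^{−1} = 2 (mod 13).
  v = [6, 10, 2, 6, 2].
Step 2: syndromes of r = [7, 2, 11, 10, 5] (all sums mod 13).
  S_0 = Σ v_i r_i = 6·7 + 10·2 + 2·11 + 6·10 + 2·5 = 154 ≡ 11.
  S_1 = Σ v_i α_i r_i = 6·4·7 + 10·6·2 + 2·5·11 + 6·8·10 + 2·7·5 = 948 ≡ 12.
  α_i^2 mod 13 = [3, 10, 12, 12, 10].
  S_2 = Σ v_i α_i^2 r_i = 6·3·7 + 10·10·2 + 2·12·11 + 6·12·10 + 2·10·5 = 1410 ≡ 6.
  S = (11, 12, 6) ≠ 0, so r is not a codeword (an error is present).
Step 3: locate the error. For a single error e at position i, S_ℓ = v_i·e·α_i^ℓ, so α_err = S_1/S_0.
  S_0^{−1} = 11^{−1} = 6 (mod 13), so α_err = 12·6 = 72 ≡ 7 = α_5. Error position i = 5.
  Consistency check: S_2/S_1 = 6·12 = 72 ≡ 7 = α_err ✓ (single-error assumption holds).
Step 4: error magnitude e = S_0/v_5 = S_0·∏_{j≠5}(α_5 − α_j) = 11·7 = 77 ≡ 12 (mod 13).
Step 5: correct position 5: c_5 = r_5 − e = 5 − 12 ≡ 6 (mod 13). Hence c = [7, 2, 11, 10, 6].
  Check: interpolating c through the α_i gives m(x) = 4 + 4·x (degree < 2) with m(α_i) = c_i for every i, so c is indeed a codeword.


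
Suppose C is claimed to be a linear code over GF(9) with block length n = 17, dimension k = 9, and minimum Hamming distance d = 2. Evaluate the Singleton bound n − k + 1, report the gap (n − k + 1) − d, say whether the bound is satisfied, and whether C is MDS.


Singleton RHS = n − k + 1 = 9, slack = 7, bound satisfied, not MDS.

Singleton bound: d ≤ n − k + 1.
Here n = 17, k = 9, so n − k + 1 = 9.
Given d = 2, check d ≤ 9: YES.
Slack = (n − k + 1) − d = 7.
The code is NOT MDS (slack = 7 > 0).
Description: the claimed parameters are [17, 9, 2]_9; such a code would be non-MDS.


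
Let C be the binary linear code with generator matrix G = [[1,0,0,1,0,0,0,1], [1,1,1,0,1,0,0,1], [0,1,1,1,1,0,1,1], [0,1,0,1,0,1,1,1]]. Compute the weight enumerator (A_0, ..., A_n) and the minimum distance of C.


Weight distribution: A_0 = 1, A_2 = 1, A_3 = 4, A_4 = 3, A_5 = 4, A_6 = 3. Minimum distance d = 2.

Enumerate all 2^4 = 16 messages m ∈ F_2^4.
For each, compute codeword c = mG in F_2^8, then tally its weight.
  m = 0000 → c = 00000000, weight = 0.
  m = 1000 → c = 10010001, weight = 3.
  m = 0100 → c = 11101001, weight = 5.
  m = 1100 → c = 01111000, weight = 4.
  m = 0010 → c = 01111011, weight = 6.
  m = 1010 → c = 11101010, weight = 5.
  m = 0110 → c = 10010010, weight = 3.
  m = 1110 → c = 00000011, weight = 2.
  m = 0001 → c = 01010111, weight = 5.
  m = 1001 → c = 11000110, weight = 4.
  m = 0101 → c = 10111110, weight = 6.
  m = 1101 → c = 00101111, weight = 5.
  m = 0011 → c = 00101100, weight = 3.
  m = 1011 → c = 10111101, weight = 6.
  m = 0111 → c = 11000101, weight = 4.
  m = 1111 → c = 01010100, weight = 3.
Tally weights:
  weight 0: 1 codewords.
  weight 2: 1 codewords.
  weight 3: 4 codewords.
  weight 4: 3 codewords.
  weight 5: 4 codewords.
  weight 6: 3 codewords.
Minimum distance d = smallest w > 0 with A_w > 0 = 2.
Sanity: Σ A_w = 16 = 2^4 = 16 ✓.


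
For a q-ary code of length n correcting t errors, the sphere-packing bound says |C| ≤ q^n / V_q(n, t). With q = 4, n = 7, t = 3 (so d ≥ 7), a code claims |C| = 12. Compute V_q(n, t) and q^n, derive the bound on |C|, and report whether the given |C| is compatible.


V_q(n, t) = 1156, q^n = 16384, Hamming bound = 14, |C| = 12 ≤ bound (satisfied).

Step 1: Compute V_q(n, t) = Σ_{j=0}^3 C(n, j) (q−1)^j.
  j = 0: C(7,0)·(3)^0 = 1·1 = 1.
  j = 1: C(7,1)·(3)^1 = 7·3 = 21.
  j = 2: C(7,2)·(3)^2 = 21·9 = 189.
  j = 3: C(7,3)·(3)^3 = 35·27 = 945.
  V_q(n, t) = 1 + 21 + 189 + 945 = 1156.
Step 2: q^n = 4^7 = 16384.
Step 3: Hamming bound ⌊q^n / V_q(n,t)⌋ = ⌊16384/1156⌋ = 14.
Step 4: Compare |C| = 12 to 14: satisfied.
The claimed |C| lies below the Hamming bound.


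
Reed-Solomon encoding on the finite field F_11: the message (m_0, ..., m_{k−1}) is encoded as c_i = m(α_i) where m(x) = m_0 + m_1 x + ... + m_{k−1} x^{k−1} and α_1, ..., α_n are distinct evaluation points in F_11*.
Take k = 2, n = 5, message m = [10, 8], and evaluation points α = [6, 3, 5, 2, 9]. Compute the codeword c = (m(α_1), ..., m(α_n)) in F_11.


c = [3, 1, 6, 4, 5]

Message polynomial: m(x) = 10 + 8·x (mod 11).
For each evaluation point α_i, compute m(α_i) mod 11:
  α_1 = 6: Horner steps 8 → 3, so m(6) = 3.
  α_2 = 3: Horner steps 8 → 1, so m(3) = 1.
  α_3 = 5: Horner steps 8 → 6, so m(5) = 6.
  α_4 = 2: Horner steps 8 → 4, so m(2) = 4.
  α_5 = 9: Horner steps 8 → 5, so m(9) = 5.
Codeword c = [3, 1, 6, 4, 5] ∈ F_11^5.


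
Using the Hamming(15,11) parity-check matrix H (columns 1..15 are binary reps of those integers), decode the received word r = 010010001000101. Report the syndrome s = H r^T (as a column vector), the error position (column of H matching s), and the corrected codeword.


s = (1, 1, 0, 0)^T, error position = 12, corrected codeword c = 010010001001101

Compute s = H r^T mod 2 one row at a time:
  s_1 = 0 + 1 + 0 + 0 + 0 + 1 + 0 + 1 = 3 ≡ 1 (mod 2).
  s_2 = 0 + 1 + 0 + 0 + 0 + 1 + 0 + 1 = 3 ≡ 1 (mod 2).
  s_3 = 1 + 0 + 0 + 0 + 0 + 0 + 0 + 1 = 2 ≡ 0 (mod 2).
  s_4 = 0 + 0 + 1 + 0 + 1 + 0 + 1 + 1 = 4 ≡ 0 (mod 2).
s = (1, 1, 0, 0)^T — this equals column 12 of H (binary 1100), so error is at position 12.
Correct: flip bit 12 of r = 010010001000101 to get c = 010010001001101.


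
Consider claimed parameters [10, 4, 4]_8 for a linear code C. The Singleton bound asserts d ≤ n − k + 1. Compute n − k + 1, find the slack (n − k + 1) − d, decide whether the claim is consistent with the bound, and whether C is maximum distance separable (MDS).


Singleton RHS = n − k + 1 = 7, slack = 3, bound satisfied, not MDS.

Singleton bound: d ≤ n − k + 1.
Here n = 10, k = 4, so n − k + 1 = 7.
Given d = 4, check d ≤ 7: YES.
Slack = (n − k + 1) − d = 3.
The code is NOT MDS (slack = 3 > 0).
Description: the claimed parameters are [10, 4, 4]_8; such a code would be non-MDS.


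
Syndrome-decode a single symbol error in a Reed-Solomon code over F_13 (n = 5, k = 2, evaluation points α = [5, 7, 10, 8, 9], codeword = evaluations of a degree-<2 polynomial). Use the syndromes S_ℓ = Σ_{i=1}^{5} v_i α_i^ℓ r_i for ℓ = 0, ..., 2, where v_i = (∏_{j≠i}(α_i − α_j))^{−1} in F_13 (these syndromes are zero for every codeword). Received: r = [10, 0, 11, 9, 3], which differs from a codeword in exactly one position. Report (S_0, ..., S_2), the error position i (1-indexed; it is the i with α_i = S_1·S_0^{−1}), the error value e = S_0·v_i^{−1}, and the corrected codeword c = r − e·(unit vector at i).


S = (11, 10, 2), error at position 4, error magnitude e = 1, c = [10, 0, 11, 8, 3].

Step 1: column multipliers v_i = (∏_{j≠i}(α_i − α_j))^{−1} mod 13.
  i = 1 (α = 5): (5−7)(5−10)(5−8)(5−9) = (−2)·(−5)·(−3)·(−4) = 120 ≡ 3, so v_1 = 3^{−1} = 9 (mod 13).
  i = 2 (α = 7): (7−5)(7−10)(7−8)(7−9) = 2·(−3)·(−1)·(−2) = −12 ≡ 1, so v_2 = 1^{−1} = 1 (mod 13).
  i = 3 (α = 10): (10−5)(10−7)(10−8)(10−9) = 5·3·2·1 = 30 ≡ 4, so v_3 = 4^{−1} = 10 (mod 13).
  i = 4 (α = 8): (8−5)(8−7)(8−10)(8−9) = 3·1·(−2)·(−1) = 6 ≡ 6, so v_4 = 6^{−1} = 11 (mod 13).
  i = 5 (α = 9): (9−5)(9−7)(9−10)(9−8) = 4·2·(−1)·1 = −8 ≡ 5, so v_5 = 5^{−1} = 8 (mod 13).
  v = [9, 1, 10, 11, 8].
Step 2: syndromes of r = [10, 0, 11, 9, 3] (all sums mod 13).
  S_0 = Σ v_i r_i = 9·10 + 1·0 + 10·11 + 11·9 + 8·3 = 323 ≡ 11.
  S_1 = Σ v_i α_i r_i = 9·5·10 + 1·7·0 + 10·10·11 + 11·8·9 + 8·9·3 = 2558 ≡ 10.
  α_i^2 mod 13 = [12, 10, 9, 12, 3].
  S_2 = Σ v_i α_i^2 r_i = 9·12·10 + 1·10·0 + 10·9·11 + 11·12·9 + 8·3·3 = 3330 ≡ 2.
  S = (11, 10, 2) ≠ 0, so r is not a codeword (an error is present).
Step 3: locate the error. For a single error e at position i, S_ℓ = v_i·e·α_i^ℓ, so α_err = S_1/S_0.
  S_0^{−1} = 11^{−1} = 6 (mod 13), so α_err = 10·6 = 60 ≡ 8 = α_4. Error position i = 4.
  Consistency check: S_2/S_1 = 2·4 = 8 ≡ 8 = α_err ✓ (single-error assumption holds).
Step 4: error magnitude e = S_0/v_4 = S_0·∏_{j≠4}(α_4 − α_j) = 11·6 = 66 ≡ 1 (mod 13).
Step 5: correct position 4: c_4 = r_4 − e = 9 − 1 ≡ 8 (mod 13). Hence c = [10, 0, 11, 8, 3].
  Check: interpolating c through the α_i gives m(x) = 9 + 8·x (degree < 2) with m(α_i) = c_i for every i, so c is indeed a codeword.


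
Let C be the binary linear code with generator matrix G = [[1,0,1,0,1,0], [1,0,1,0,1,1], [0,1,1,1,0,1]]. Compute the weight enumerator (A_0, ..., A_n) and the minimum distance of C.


Weight distribution: A_0 = 1, A_1 = 1, A_3 = 2, A_4 = 3, A_5 = 1. Minimum distance d = 1.

Enumerate all 2^3 = 8 messages m ∈ F_2^3.
For each, compute codeword c = mG in F_2^6, then tally its weight.
  m = 000 → c = 000000, weight = 0.
  m = 100 → c = 101010, weight = 3.
  m = 010 → c = 101011, weight = 4.
  m = 110 → c = 000001, weight = 1.
  m = 001 → c = 011101, weight = 4.
  m = 101 → c = 110111, weight = 5.
  m = 011 → c = 110110, weight = 4.
  m = 111 → c = 011100, weight = 3.
Tally weights:
  weight 0: 1 codewords.
  weight 1: 1 codewords.
  weight 3: 2 codewords.
  weight 4: 3 codewords.
  weight 5: 1 codewords.
Minimum distance d = smallest w > 0 with A_w > 0 = 1.
Sanity: Σ A_w = 8 = 2^3 = 8 ✓.


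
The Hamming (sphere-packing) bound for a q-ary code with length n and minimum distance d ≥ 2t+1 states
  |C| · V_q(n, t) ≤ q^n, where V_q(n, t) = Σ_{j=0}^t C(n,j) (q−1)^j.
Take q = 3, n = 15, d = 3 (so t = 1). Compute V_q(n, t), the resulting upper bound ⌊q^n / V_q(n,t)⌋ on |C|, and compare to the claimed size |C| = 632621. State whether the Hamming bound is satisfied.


V_q(n, t) = 31, q^n = 14348907, Hamming bound = 462867, |C| = 632621 > bound (violated).

Step 1: Compute V_q(n, t) = Σ_{j=0}^1 C(n, j) (q−1)^j.
  j = 0: C(15,0)·(2)^0 = 1·1 = 1.
  j = 1: C(15,1)·(2)^1 = 15·2 = 30.
  V_q(n, t) = 1 + 30 = 31.
Step 2: q^n = 3^15 = 14348907.
Step 3: Hamming bound ⌊q^n / V_q(n,t)⌋ = ⌊14348907/31⌋ = 462867.
Step 4: Compare |C| = 632621 to 462867: violated.
The claimed |C| lies above the Hamming bound, so no 3-ary code of length 15 with d ≥ 3 can have 632621 codewords.


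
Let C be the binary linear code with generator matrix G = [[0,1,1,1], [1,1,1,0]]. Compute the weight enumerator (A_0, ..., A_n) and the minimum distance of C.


Weight distribution: A_0 = 1, A_2 = 1, A_3 = 2. Minimum distance d = 2.

Enumerate all 2^2 = 4 messages m ∈ F_2^2.
For each, compute codeword c = mG in F_2^4, then tally its weight.
  m = 00 → c = 0000, weight = 0.
  m = 10 → c = 0111, weight = 3.
  m = 01 → c = 1110, weight = 3.
  m = 11 → c = 1001, weight = 2.
Tally weights:
  weight 0: 1 codewords.
  weight 2: 1 codewords.
  weight 3: 2 codewords.
Minimum distance d = smallest w > 0 with A_w > 0 = 2.
Sanity: Σ A_w = 4 = 2^2 = 4 ✓.


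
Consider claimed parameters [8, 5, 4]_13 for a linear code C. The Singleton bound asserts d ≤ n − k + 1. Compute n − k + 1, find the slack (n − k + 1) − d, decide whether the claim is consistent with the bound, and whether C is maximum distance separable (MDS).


Singleton RHS = n − k + 1 = 4, slack = 0, bound satisfied, MDS.

Singleton bound: d ≤ n − k + 1.
Here n = 8, k = 5, so n − k + 1 = 4.
Given d = 4, check d ≤ 4: YES.
Slack = (n − k + 1) − d = 0.
The code is MDS (slack = 0).
Description: the claimed parameters are [8, 5, 4]_13; such a code would be MDS (meets Singleton bound).


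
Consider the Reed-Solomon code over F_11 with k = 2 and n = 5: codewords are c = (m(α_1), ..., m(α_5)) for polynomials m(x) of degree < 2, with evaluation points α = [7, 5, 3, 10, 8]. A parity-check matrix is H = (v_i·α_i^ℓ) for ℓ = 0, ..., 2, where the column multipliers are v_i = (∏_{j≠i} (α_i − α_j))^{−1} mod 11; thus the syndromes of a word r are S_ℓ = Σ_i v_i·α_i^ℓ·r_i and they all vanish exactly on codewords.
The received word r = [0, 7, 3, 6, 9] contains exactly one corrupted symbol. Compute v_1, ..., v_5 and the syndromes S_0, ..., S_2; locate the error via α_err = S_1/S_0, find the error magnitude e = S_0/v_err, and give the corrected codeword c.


S = (6, 4, 10), error at position 5, error magnitude e = 7, c = [0, 7, 3, 6, 2].

Step 1: column multipliers v_i = (∏_{j≠i}(α_i − α_j))^{−1} mod 11.
  i = 1 (α = 7): (7−5)(7−3)(7−10)(7−8) = 2·4·(−3)·(−1) = 24 ≡ 2, so v_1 = 2^{−1} = 6 (mod 11).
  i = 2 (α = 5): (5−7)(5−3)(5−10)(5−8) = (−2)·2·(−5)·(−3) = −60 ≡ 6, so v_2 = 6^{−1} = 2 (mod 11).
  i = 3 (α = 3): (3−7)(3−5)(3−10)(3−8) = (−4)·(−2)·(−7)·(−5) = 280 ≡ 5, so v_3 = 5^{−1} = 9 (mod 11).
  i = 4 (α = 10): (10−7)(10−5)(10−3)(10−8) = 3·5·7·2 = 210 ≡ 1, so v_4 = 1^{−1} = 1 (mod 11).
  i = 5 (α = 8): (8−7)(8−5)(8−3)(8−10) = 1·3·5·(−2) = −30 ≡ 3, so v_5 = 3^{−1} = 4 (mod 11).
  v = [6, 2, 9, 1, 4].
Step 2: syndromes of r = [0, 7, 3, 6, 9] (all sums mod 11).
  S_0 = Σ v_i r_i = 6·0 + 2·7 + 9·3 + 1·6 + 4·9 = 83 ≡ 6.
  S_1 = Σ v_i α_i r_i = 6·7·0 + 2·5·7 + 9·3·3 + 1·10·6 + 4·8·9 = 499 ≡ 4.
  α_i^2 mod 11 = [5, 3, 9, 1, 9].
  S_2 = Σ v_i α_i^2 r_i = 6·5·0 + 2·3·7 + 9·9·3 + 1·1·6 + 4·9·9 = 615 ≡ 10.
  S = (6, 4, 10) ≠ 0, so r is not a codeword (an error is present).
Step 3: locate the error. For a single error e at position i, S_ℓ = v_i·e·α_i^ℓ, so α_err = S_1/S_0.
  S_0^{−1} = 6^{−1} = 2 (mod 11), so α_err = 4·2 = 8 ≡ 8 = α_5. Error position i = 5.
  Consistency check: S_2/S_1 = 10·3 = 30 ≡ 8 = α_err ✓ (single-error assumption holds).
Step 4: error magnitude e = S_0/v_5 = S_0·∏_{j≠5}(α_5 − α_j) = 6·3 = 18 ≡ 7 (mod 11).
Step 5: correct position 5: c_5 = r_5 − e = 9 − 7 ≡ 2 (mod 11). Hence c = [0, 7, 3, 6, 2].
  Check: interpolating c through the α_i gives m(x) = 8 + 2·x (degree < 2) with m(α_i) = c_i for every i, so c is indeed a codeword.


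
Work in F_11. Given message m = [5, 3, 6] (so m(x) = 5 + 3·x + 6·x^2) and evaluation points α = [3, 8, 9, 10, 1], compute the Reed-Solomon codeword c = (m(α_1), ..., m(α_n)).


c = [2, 6, 1, 8, 3]

Message polynomial: m(x) = 5 + 3·x + 6·x^2 (mod 11).
For each evaluation point α_i, compute m(α_i) mod 11:
  α_1 = 3: Horner steps 6 → 10 → 2, so m(3) = 2.
  α_2 = 8: Horner steps 6 → 7 → 6, so m(8) = 6.
  α_3 = 9: Horner steps 6 → 2 → 1, so m(9) = 1.
  α_4 = 10: Horner steps 6 → 8 → 8, so m(10) = 8.
  α_5 = 1: Horner steps 6 → 9 → 3, so m(1) = 3.
Codeword c = [2, 6, 1, 8, 3] ∈ F_11^5.


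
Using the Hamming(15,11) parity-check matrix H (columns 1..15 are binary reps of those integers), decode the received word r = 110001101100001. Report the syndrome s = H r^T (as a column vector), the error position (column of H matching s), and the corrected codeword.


s = (1, 1, 1, 0)^T, error position = 14, corrected codeword c = 110001101100011

Compute s = H r^T mod 2 one row at a time:
  s_1 = 0 + 1 + 1 + 0 + 0 + 0 + 0 + 1 = 3 ≡ 1 (mod 2).
  s_2 = 0 + 0 + 1 + 1 + 0 + 0 + 0 + 1 = 3 ≡ 1 (mod 2).
  s_3 = 1 + 0 + 1 + 1 + 1 + 0 + 0 + 1 = 5 ≡ 1 (mod 2).
  s_4 = 1 + 0 + 0 + 1 + 1 + 0 + 0 + 1 = 4 ≡ 0 (mod 2).
s = (1, 1, 1, 0)^T — this equals column 14 of H (binary 1110), so error is at position 14.
Correct: flip bit 14 of r = 110001101100001 to get c = 110001101100011.


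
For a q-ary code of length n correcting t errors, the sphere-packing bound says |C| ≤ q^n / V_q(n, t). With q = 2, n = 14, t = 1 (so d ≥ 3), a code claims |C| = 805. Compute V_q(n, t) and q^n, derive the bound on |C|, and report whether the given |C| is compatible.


V_q(n, t) = 15, q^n = 16384, Hamming bound = 1092, |C| = 805 ≤ bound (satisfied).

Step 1: Compute V_q(n, t) = Σ_{j=0}^1 C(n, j) (q−1)^j.
  j = 0: C(14,0)·(1)^0 = 1·1 = 1.
  j = 1: C(14,1)·(1)^1 = 14·1 = 14.
  V_q(n, t) = 1 + 14 = 15.
Step 2: q^n = 2^14 = 16384.
Step 3: Hamming bound ⌊q^n / V_q(n,t)⌋ = ⌊16384/15⌋ = 1092.
Step 4: Compare |C| = 805 to 1092: satisfied.
The claimed |C| lies below the Hamming bound.


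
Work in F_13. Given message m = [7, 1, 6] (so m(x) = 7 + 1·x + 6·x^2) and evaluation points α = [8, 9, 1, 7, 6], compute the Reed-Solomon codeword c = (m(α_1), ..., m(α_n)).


c = [9, 8, 1, 9, 8]

Message polynomial: m(x) = 7 + 1·x + 6·x^2 (mod 13).
For each evaluation point α_i, compute m(α_i) mod 13:
  α_1 = 8: Horner steps 6 → 10 → 9, so m(8) = 9.
  α_2 = 9: Horner steps 6 → 3 → 8, so m(9) = 8.
  α_3 = 1: Horner steps 6 → 7 → 1, so m(1) = 1.
  α_4 = 7: Horner steps 6 → 4 → 9, so m(7) = 9.
  α_5 = 6: Horner steps 6 → 11 → 8, so m(6) = 8.
Codeword c = [9, 8, 1, 9, 8] ∈ F_13^5.


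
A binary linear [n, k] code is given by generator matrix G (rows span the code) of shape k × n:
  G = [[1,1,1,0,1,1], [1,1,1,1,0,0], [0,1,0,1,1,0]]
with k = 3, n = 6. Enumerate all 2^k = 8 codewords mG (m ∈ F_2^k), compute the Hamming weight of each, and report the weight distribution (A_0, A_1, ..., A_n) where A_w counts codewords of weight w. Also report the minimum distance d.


Weight distribution: A_0 = 1, A_2 = 1, A_3 = 3, A_4 = 2, A_5 = 1. Minimum distance d = 2.

Enumerate all 2^3 = 8 messages m ∈ F_2^3.
For each, compute codeword c = mG in F_2^6, then tally its weight.
  m = 000 → c = 000000, weight = 0.
  m = 100 → c = 111011, weight = 5.
  m = 010 → c = 111100, weight = 4.
  m = 110 → c = 000111, weight = 3.
  m = 001 → c = 010110, weight = 3.
  m = 101 → c = 101101, weight = 4.
  m = 011 → c = 101010, weight = 3.
  m = 111 → c = 010001, weight = 2.
Tally weights:
  weight 0: 1 codewords.
  weight 2: 1 codewords.
  weight 3: 3 codewords.
  weight 4: 2 codewords.
  weight 5: 1 codewords.
Minimum distance d = smallest w > 0 with A_w > 0 = 2.
Sanity: Σ A_w = 8 = 2^3 = 8 ✓.


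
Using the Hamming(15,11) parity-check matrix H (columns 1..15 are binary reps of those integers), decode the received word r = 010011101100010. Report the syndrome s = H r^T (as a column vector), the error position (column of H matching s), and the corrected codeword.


s = (1, 0, 1, 1)^T, error position = 11, corrected codeword c = 010011101110010

Compute s = H r^T mod 2 one row at a time:
  s_1 = 0 + 1 + 1 + 0 + 0 + 0 + 1 + 0 = 3 ≡ 1 (mod 2).
  s_2 = 0 + 1 + 1 + 1 + 0 + 0 + 1 + 0 = 4 ≡ 0 (mod 2).
  s_3 = 1 + 0 + 1 + 1 + 1 + 0 + 1 + 0 = 5 ≡ 1 (mod 2).
  s_4 = 0 + 0 + 1 + 1 + 1 + 0 + 0 + 0 = 3 ≡ 1 (mod 2).
s = (1, 0, 1, 1)^T — this equals column 11 of H (binary 1011), so error is at position 11.
Correct: flip bit 11 of r = 010011101100010 to get c = 010011101110010.


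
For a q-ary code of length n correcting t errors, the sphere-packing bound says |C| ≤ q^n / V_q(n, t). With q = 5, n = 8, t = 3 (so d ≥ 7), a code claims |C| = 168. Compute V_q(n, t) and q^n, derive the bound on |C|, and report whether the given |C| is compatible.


V_q(n, t) = 4065, q^n = 390625, Hamming bound = 96, |C| = 168 > bound (violated).

Step 1: Compute V_q(n, t) = Σ_{j=0}^3 C(n, j) (q−1)^j.
  j = 0: C(8,0)·(4)^0 = 1·1 = 1.
  j = 1: C(8,1)·(4)^1 = 8·4 = 32.
  j = 2: C(8,2)·(4)^2 = 28·16 = 448.
  j = 3: C(8,3)·(4)^3 = 56·64 = 3584.
  V_q(n, t) = 1 + 32 + 448 + 3584 = 4065.
Step 2: q^n = 5^8 = 390625.
Step 3: Hamming bound ⌊q^n / V_q(n,t)⌋ = ⌊390625/4065⌋ = 96.
Step 4: Compare |C| = 168 to 96: violated.
The claimed |C| lies above the Hamming bound, so no 5-ary code of length 8 with d ≥ 7 can have 168 codewords.


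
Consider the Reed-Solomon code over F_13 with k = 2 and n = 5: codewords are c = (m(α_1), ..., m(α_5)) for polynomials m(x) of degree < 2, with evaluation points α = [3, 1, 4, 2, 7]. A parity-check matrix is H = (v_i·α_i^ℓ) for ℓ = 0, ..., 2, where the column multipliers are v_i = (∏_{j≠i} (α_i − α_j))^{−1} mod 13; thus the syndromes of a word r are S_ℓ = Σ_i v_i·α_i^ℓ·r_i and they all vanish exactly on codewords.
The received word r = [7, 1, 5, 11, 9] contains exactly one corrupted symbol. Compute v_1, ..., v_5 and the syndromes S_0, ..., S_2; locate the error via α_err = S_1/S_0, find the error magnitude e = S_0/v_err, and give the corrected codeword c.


S = (8, 11, 7), error at position 1, error magnitude e = 12, c = [8, 1, 5, 11, 9].

Step 1: column multipliers v_i = (∏_{j≠i}(α_i − α_j))^{−1} mod 13.
  i = 1 (α = 3): (3−1)(3−4)(3−2)(3−7) = 2·(−1)·1·(−4) = 8 ≡ 8, so v_1 = 8^{−1} = 5 (mod 13).
  i = 2 (α = 1): (1−3)(1−4)(1−2)(1−7) = (−2)·(−3)·(−1)·(−6) = 36 ≡ 10, so v_2 = 10^{−1} = 4 (mod 13).
  i = 3 (α = 4): (4−3)(4−1)(4−2)(4−7) = 1·3·2·(−3) = −18 ≡ 8, so v_3 = 8^{−1} = 5 (mod 13).
  i = 4 (α = 2): (2−3)(2−1)(2−4)(2−7) = (−1)·1·(−2)·(−5) = −10 ≡ 3, so v_4 = 3^{−1} = 9 (mod 13).
  i = 5 (α = 7): (7−3)(7−1)(7−4)(7−2) = 4·6·3·5 = 360 ≡ 9, so v_5 = 9^{−1} = 3 (mod 13).
  v = [5, 4, 5, 9, 3].
Step 2: syndromes of r = [7, 1, 5, 11, 9] (all sums mod 13).
  S_0 = Σ v_i r_i = 5·7 + 4·1 + 5·5 + 9·11 + 3·9 = 190 ≡ 8.
  S_1 = Σ v_i α_i r_i = 5·3·7 + 4·1·1 + 5·4·5 + 9·2·11 + 3·7·9 = 596 ≡ 11.
  α_i^2 mod 13 = [9, 1, 3, 4, 10].
  S_2 = Σ v_i α_i^2 r_i = 5·9·7 + 4·1·1 + 5·3·5 + 9·4·11 + 3·10·9 = 1060 ≡ 7.
  S = (8, 11, 7) ≠ 0, so r is not a codeword (an error is present).
Step 3: locate the error. For a single error e at position i, S_ℓ = v_i·e·α_i^ℓ, so α_err = S_1/S_0.
  S_0^{−1} = 8^{−1} = 5 (mod 13), so α_err = 11·5 = 55 ≡ 3 = α_1. Error position i = 1.
  Consistency check: S_2/S_1 = 7·6 = 42 ≡ 3 = α_err ✓ (single-error assumption holds).
Step 4: error magnitude e = S_0/v_1 = S_0·∏_{j≠1}(α_1 − α_j) = 8·8 = 64 ≡ 12 (mod 13).
Step 5: correct position 1: c_1 = r_1 − e = 7 − 12 ≡ 8 (mod 13). Hence c = [8, 1, 5, 11, 9].
  Check: interpolating c through the α_i gives m(x) = 4 + 10·x (degree < 2) with m(α_i) = c_i for every i, so c is indeed a codeword.


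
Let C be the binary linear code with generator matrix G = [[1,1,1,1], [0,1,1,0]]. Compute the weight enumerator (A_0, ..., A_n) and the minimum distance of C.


Weight distribution: A_0 = 1, A_2 = 2, A_4 = 1. Minimum distance d = 2.

Enumerate all 2^2 = 4 messages m ∈ F_2^2.
For each, compute codeword c = mG in F_2^4, then tally its weight.
  m = 00 → c = 0000, weight = 0.
  m = 10 → c = 1111, weight = 4.
  m = 01 → c = 0110, weight = 2.
  m = 11 → c = 1001, weight = 2.
Tally weights:
  weight 0: 1 codewords.
  weight 2: 2 codewords.
  weight 4: 1 codewords.
Minimum distance d = smallest w > 0 with A_w > 0 = 2.
Sanity: Σ A_w = 4 = 2^2 = 4 ✓.


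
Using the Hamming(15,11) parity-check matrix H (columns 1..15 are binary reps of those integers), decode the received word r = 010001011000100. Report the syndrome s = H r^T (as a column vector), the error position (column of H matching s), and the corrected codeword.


s = (1, 0, 0, 0)^T, error position = 8, corrected codeword c = 010001001000100

Compute s = H r^T mod 2 one row at a time:
  s_1 = 1 + 1 + 0 + 0 + 0 + 1 + 0 + 0 = 3 ≡ 1 (mod 2).
  s_2 = 0 + 0 + 1 + 0 + 0 + 1 + 0 + 0 = 2 ≡ 0 (mod 2).
  s_3 = 1 + 0 + 1 + 0 + 0 + 0 + 0 + 0 = 2 ≡ 0 (mod 2).
  s_4 = 0 + 0 + 0 + 0 + 1 + 0 + 1 + 0 = 2 ≡ 0 (mod 2).
s = (1, 0, 0, 0)^T — this equals column 8 of H (binary 1000), so error is at position 8.
Correct: flip bit 8 of r = 010001011000100 to get c = 010001001000100.


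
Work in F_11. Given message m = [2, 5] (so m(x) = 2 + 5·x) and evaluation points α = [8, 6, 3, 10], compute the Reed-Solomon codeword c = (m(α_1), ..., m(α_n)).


c = [9, 10, 6, 8]

Message polynomial: m(x) = 2 + 5·x (mod 11).
For each evaluation point α_i, compute m(α_i) mod 11:
  α_1 = 8: Horner steps 5 → 9, so m(8) = 9.
  α_2 = 6: Horner steps 5 → 10, so m(6) = 10.
  α_3 = 3: Horner steps 5 → 6, so m(3) = 6.
  α_4 = 10: Horner steps 5 → 8, so m(10) = 8.
Codeword c = [9, 10, 6, 8] ∈ F_11^4.
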